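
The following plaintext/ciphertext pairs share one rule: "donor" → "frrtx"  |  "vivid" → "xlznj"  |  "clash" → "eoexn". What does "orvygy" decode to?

mortar

The shift increases by 1 at each position, starting from +2: 2, 3, 4, ….
Reversing it on orvygy: o−2=m, r−3=o, v−4=r, y−5=t, g−6=a, y−7=r.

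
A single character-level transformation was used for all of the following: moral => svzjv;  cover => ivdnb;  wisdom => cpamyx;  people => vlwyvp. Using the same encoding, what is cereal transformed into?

In moral: m→s is +6, o→v is +7, r→z is +8, a→j is +9 — the shift increases by 1 each position. The shift increases by 1 at each position, starting from +6: 6, 7, 8, ….
Applying it to cereal: c+6=i, e+7=l, r+8=z, e+9=n, a+10=k, l+11=w.

ilznkw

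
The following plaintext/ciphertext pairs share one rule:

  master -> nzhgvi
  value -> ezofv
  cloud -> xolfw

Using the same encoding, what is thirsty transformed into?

gsrihgb

Each pair mirrors across the alphabet (m↔n, a↔z, s↔h): positions sum to 25. Letters are reflected about the middle of the alphabet (position → 25−position): Atbash.
Applying it to thirsty: t↔g, h↔s, i↔r, r↔i, s↔h, t↔g, y↔b.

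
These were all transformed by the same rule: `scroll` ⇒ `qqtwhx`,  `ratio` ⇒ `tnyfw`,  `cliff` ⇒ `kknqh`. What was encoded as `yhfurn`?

impact

The word is reversed, then every letter is shifted forward by 5.
Decoding yhfurn: shift back: y−5=t, h−5=c, f−5=a, u−5=p, r−5=m, n−5=i → tcapmi; then reverse → impact.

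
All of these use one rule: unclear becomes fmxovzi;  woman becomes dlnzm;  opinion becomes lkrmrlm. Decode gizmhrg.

Each pair mirrors across the alphabet (u↔f, n↔m, c↔x): positions sum to 25. Each letter is replaced by its mirror in the alphabet: a↔z, b↔y, c↔x, and so on (the Atbash cipher).
Decoding gizmhrg: g↔t, i↔r, z↔a, m↔n, h↔s, r↔i, g↔t.

transit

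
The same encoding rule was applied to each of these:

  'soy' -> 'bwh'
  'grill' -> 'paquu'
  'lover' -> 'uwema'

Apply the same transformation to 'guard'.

pciam

The shift depends on letter class: consonant s→b is +9, but vowel o→w is +8. The rule splits by letter class: vowels +8, consonants +9.
For guard: g(cons)+9=p, u(vowel)+8=c, a(vowel)+8=i, r(cons)+9=a, d(cons)+9=m.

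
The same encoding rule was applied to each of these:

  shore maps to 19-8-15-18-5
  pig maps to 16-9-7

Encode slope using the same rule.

s is letter #19 and maps to 19: an offset of 0. Letters become their 1-indexed alphabet positions: a=1 … z=26.
Applying it to slope: s=19→19, l=12→12, o=15→15, p=16→16, e=5→5.

19-12-15-16-5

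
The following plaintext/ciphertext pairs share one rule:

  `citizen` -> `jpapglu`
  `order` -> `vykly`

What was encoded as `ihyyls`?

Compare letters: c→j is +7, i→p is +7, t→a is +7 — a constant shift. Every letter moves 7 places later in the alphabet, wrapping around z→a.
Undoing it on ihyyls: i−7=b, h−7=a, y−7=r, y−7=r, l−7=e, s−7=l.

barrel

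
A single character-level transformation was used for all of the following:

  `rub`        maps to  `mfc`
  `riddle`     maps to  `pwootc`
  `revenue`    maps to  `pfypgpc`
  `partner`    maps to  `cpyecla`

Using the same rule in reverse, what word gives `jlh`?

Two steps: reverse the string, then apply a Caesar shift of +11.
Reversing it on jlh: shift back: j−11=y, l−11=a, h−11=w → yaw; then reverse → way.

way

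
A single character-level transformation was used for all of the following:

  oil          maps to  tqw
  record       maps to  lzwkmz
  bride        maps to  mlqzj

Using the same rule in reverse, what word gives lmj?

bed

The output letters match the input read backwards, each shifted +8: oil reversed is lio. Read the word backwards and shift each letter +8.
Decoding lmj: shift back: l−8=d, m−8=e, j−8=b → deb; then reverse → bed.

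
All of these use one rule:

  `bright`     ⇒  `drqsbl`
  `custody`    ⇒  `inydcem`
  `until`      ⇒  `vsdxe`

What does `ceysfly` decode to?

obvious

The output letters match the input read backwards, each shifted +10: bright reversed is thgirb. The word is reversed, then every letter is shifted forward by 10.
Undoing it on ceysfly: shift back: c−10=s, e−10=u, y−10=o, s−10=i, f−10=v, l−10=b, y−10=o → suoivbo; then reverse → obvious.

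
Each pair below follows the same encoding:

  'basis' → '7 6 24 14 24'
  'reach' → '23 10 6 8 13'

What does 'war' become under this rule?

b is letter #2 and maps to 7: an offset of 5. Each letter is replaced by its alphabet position (a=1..z=26) + 5.
On war: w=23→28, a=1→6, r=18→23.

28 6 23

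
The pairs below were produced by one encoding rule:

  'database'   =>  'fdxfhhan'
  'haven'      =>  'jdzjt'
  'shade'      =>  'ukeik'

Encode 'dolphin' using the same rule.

In database: d→f is +2, a→d is +3, t→x is +4, a→f is +5 — the shift increases by 1 each position. Letter i (0-indexed) is shifted by i+2, so successive shifts are 2, 3, 4, ….
For dolphin: d+2=f, o+3=r, l+4=p, p+5=u, h+6=n, i+7=p, n+8=v.

frpunpv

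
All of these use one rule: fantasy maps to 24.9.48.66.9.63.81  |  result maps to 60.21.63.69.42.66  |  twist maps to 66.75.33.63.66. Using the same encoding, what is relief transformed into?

60.21.42.33.21.24

f(#6)→24 and a(#1)→9: differences scale by 3, so n = 3·pos + 6. The formula is n = 3×(alphabet index, a=1) + 6.
For relief: r=18→60, e=5→21, l=12→42, i=9→33, e=5→21, f=6→24.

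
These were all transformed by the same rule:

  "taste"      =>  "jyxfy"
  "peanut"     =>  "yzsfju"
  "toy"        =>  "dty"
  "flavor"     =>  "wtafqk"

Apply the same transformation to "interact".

Read the word backwards and shift each letter +5.
Applying it to interact: reverse → tcaretni; then shift: t+5=y, c+5=h, a+5=f, r+5=w, e+5=j, t+5=y, n+5=s, i+5=n.

yhfwjysn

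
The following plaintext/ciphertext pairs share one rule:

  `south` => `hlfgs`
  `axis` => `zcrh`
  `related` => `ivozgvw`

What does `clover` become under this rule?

xolevi

This is the alphabet-reversal cipher (Atbash): a becomes z, b becomes y, etc.
On clover: c↔x, l↔o, o↔l, v↔e, e↔v, r↔i.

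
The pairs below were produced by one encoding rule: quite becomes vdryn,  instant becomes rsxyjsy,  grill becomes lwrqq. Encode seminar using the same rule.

xnrrsjw

The shift depends on letter class: consonant q→v is +5, but vowel u→d is +9. Two shifts are in play — +9 for a/e/i/o/u, +5 for every other letter.
On seminar: s(cons)+5=x, e(vowel)+9=n, m(cons)+5=r, i(vowel)+9=r, n(cons)+5=s, a(vowel)+9=j, r(cons)+5=w.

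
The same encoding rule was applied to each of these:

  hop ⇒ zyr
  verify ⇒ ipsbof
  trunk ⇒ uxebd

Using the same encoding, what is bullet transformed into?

dovvel

The output letters match the input read backwards, each shifted +10: hop reversed is poh. Two steps: reverse the string, then apply a Caesar shift of +10.
Applying it to bullet: reverse → tellub; then shift: t+10=d, e+10=o, l+10=v, l+10=v, u+10=e, b+10=l.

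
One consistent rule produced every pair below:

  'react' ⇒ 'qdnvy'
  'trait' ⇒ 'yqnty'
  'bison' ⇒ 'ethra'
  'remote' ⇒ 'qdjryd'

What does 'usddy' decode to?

fleet

r(17)→q(16) and e(4)→d(3) fit y≡17x+13 (mod 26); the inverse of 17 mod 26 is 23. This is an affine cipher: with a=0,…,z=25, each position x becomes (17x+13) mod 26.
Decoding usddy: u(20)→23·(20−13)≡5=f; s(18)→23·(18−13)≡11=l; d(3)→23·(3−13)≡4=e; d(3)→23·(3−13)≡4=e; y(24)→23·(24−13)≡19=t (all mod 26).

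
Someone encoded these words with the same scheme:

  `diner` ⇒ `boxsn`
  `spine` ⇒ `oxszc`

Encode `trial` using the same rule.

Two steps: reverse the string, then apply a Caesar shift of +10.
On trial: reverse → lairt; then shift: l+10=v, a+10=k, i+10=s, r+10=b, t+10=d.

vksbd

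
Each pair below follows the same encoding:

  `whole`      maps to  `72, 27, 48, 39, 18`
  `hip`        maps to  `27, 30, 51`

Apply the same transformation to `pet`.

51, 18, 63

w(#23)→72 and h(#8)→27: differences scale by 3, so n = 3·pos + 3. With a=1..z=26, the number is 3·pos + 3.
For pet: p=16→51, e=5→18, t=20→63.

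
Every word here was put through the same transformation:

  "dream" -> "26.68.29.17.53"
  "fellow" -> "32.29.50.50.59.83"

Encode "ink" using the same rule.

41.56.47

d(#4)→26 and r(#18)→68: differences scale by 3, so n = 3·pos + 14. The formula is n = 3×(alphabet index, a=1) + 14.
On ink: i=9→41, n=14→56, k=11→47.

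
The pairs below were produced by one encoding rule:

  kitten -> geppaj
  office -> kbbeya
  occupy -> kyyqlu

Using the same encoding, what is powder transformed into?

Compare letters: k→g is +22, i→e is +22, t→p is +22 — a constant shift. Every letter moves 22 places later in the alphabet, wrapping around z→a.
On powder: p+22=l, o+22=k, w+22=s, d+22=z, e+22=a, r+22=n.

lkszan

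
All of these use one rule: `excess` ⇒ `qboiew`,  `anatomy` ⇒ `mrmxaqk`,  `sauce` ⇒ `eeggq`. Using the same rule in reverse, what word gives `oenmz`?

Shifts by position in excess: pos 0: e→q (+12), pos 1: x→b (+4), pos 2: c→o (+12), pos 3: e→i (+4) — repeating every 2. A repeating key of period 2 is used — shifts +12, +4 over and over.
Decoding oenmz: o−12=c, e−4=a, n−12=b, m−4=i, z−12=n.

cabin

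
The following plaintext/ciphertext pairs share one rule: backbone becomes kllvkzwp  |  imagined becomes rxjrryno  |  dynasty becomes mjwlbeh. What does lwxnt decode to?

clock

Shifts by position in backbone: pos 0: b→k (+9), pos 1: a→l (+11), pos 2: c→l (+9), pos 3: k→v (+11) — repeating every 2. A repeating key of period 2 is used — shifts +9, +11 over and over.
Reversing it on lwxnt: l−9=c, w−11=l, x−9=o, n−11=c, t−9=k.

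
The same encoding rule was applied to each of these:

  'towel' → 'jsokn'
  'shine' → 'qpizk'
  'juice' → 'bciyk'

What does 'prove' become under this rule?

t(19)→j(9) and o(14)→s(18) fit y≡19x+12 (mod 26); the inverse of 19 mod 26 is 11. Each letter's alphabet position (a=0..z=25) is mapped through 19·x+12 mod 26 — an affine cipher.
On prove: p(15)→19·15+12≡11=l; r(17)→19·17+12≡23=x; o(14)→19·14+12≡18=s; v(21)→19·21+12≡21=v; e(4)→19·4+12≡10=k (all mod 26).

lxsvk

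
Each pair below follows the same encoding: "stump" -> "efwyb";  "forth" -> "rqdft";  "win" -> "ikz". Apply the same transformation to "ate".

cfg

The shift depends on letter class: consonant s→e is +12, but vowel u→w is +2. The rule splits by letter class: vowels +2, consonants +12.
On ate: a(vowel)+2=c, t(cons)+12=f, e(vowel)+2=g.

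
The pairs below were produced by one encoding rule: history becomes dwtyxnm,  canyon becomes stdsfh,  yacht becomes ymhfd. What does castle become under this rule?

The output letters match the input read backwards, each shifted +5: history reversed is yrotsih. Read the word backwards and shift each letter +5.
On castle: reverse → eltsac; then shift: e+5=j, l+5=q, t+5=y, s+5=x, a+5=f, c+5=h.

jqyxfh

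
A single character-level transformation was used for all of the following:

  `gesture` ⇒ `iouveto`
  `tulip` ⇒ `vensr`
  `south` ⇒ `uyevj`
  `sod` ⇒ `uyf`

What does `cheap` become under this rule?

Two shifts are in play — +10 for a/e/i/o/u, +2 for every other letter.
Applying it to cheap: c(cons)+2=e, h(cons)+2=j, e(vowel)+10=o, a(vowel)+10=k, p(cons)+2=r.

ejokr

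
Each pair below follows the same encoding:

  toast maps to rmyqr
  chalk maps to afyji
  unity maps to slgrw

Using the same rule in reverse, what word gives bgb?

This is a Caesar cipher with shift 24.
Undoing it on bgb: b−24=d, g−24=i, b−24=d.

did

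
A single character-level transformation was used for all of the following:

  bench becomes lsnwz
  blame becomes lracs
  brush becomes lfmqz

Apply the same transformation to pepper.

jsjjsf

Each letter's alphabet position (a=0..z=25) is mapped through 11·x+0 mod 26 — an affine cipher.
Applying it to pepper: p(15)→11·15+0≡9=j; e(4)→11·4+0≡18=s; p(15)→11·15+0≡9=j; p(15)→11·15+0≡9=j; e(4)→11·4+0≡18=s; r(17)→11·17+0≡5=f (all mod 26).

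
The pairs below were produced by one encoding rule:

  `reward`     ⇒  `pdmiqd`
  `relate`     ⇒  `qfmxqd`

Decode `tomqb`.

Read the word backwards and shift each letter +12.
Decoding tomqb: shift back: t−12=h, o−12=c, m−12=a, q−12=e, b−12=p → hcaep; then reverse → peach.

peach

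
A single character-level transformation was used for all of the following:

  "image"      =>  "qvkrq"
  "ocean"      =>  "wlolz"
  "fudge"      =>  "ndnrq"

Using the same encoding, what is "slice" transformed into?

Each letter shifts forward by (position + 8), i.e. 8, 9, 10, … — the shift grows by one for each successive letter.
On slice: s+8=a, l+9=u, i+10=s, c+11=n, e+12=q.

ausnq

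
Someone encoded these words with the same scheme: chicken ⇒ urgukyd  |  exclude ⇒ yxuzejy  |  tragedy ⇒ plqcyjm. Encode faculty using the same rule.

nquezpm

c(2)→u(20) and h(7)→r(17) fit y≡15x+16 (mod 26); the inverse of 15 mod 26 is 7. Treating letters as 0–25, the rule is x ↦ 15x + 16 (mod 26).
On faculty: f(5)→15·5+16≡13=n; a(0)→15·0+16≡16=q; c(2)→15·2+16≡20=u; u(20)→15·20+16≡4=e; l(11)→15·11+16≡25=z; t(19)→15·19+16≡15=p; y(24)→15·24+16≡12=m (all mod 26).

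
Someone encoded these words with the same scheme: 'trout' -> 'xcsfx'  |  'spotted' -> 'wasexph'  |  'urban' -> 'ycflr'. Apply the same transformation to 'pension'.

tprdmzr

Shifts by position in trout: pos 0: t→x (+4), pos 1: r→c (+11), pos 2: o→s (+4), pos 3: u→f (+11) — repeating every 2. The shifts repeat in a cycle of length 2: positions 0,1,… shift by +4, +11, then the pattern repeats.
On pension: p+4=t, e+11=p, n+4=r, s+11=d, i+4=m, o+11=z, n+4=r.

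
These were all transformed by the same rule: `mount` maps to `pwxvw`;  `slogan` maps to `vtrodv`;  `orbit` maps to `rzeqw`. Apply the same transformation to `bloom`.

etrwp

Shifts by position in mount: pos 0: m→p (+3), pos 1: o→w (+8), pos 2: u→x (+3), pos 3: n→v (+8) — repeating every 2. A repeating key of period 2 is used — shifts +3, +8 over and over.
For bloom: b+3=e, l+8=t, o+3=r, o+8=w, m+3=p.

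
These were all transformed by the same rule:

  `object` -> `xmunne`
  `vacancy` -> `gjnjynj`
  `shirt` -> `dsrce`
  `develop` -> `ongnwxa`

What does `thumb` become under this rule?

The shift depends on letter class: consonant b→m is +11, but vowel o→x is +9. Two shifts are in play — +9 for a/e/i/o/u, +11 for every other letter.
For thumb: t(cons)+11=e, h(cons)+11=s, u(vowel)+9=d, m(cons)+11=x, b(cons)+11=m.

esdxm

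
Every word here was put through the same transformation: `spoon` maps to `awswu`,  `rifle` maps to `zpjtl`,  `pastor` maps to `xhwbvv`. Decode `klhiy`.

Shifts by position in spoon: pos 0: s→a (+8), pos 1: p→w (+7), pos 2: o→s (+4), pos 3: o→w (+8), pos 4: n→u (+7) — repeating every 3. A repeating key of period 3 is used — shifts +8, +7, +4 over and over.
Undoing it on klhiy: k−8=c, l−7=e, h−4=d, i−8=a, y−7=r.

cedar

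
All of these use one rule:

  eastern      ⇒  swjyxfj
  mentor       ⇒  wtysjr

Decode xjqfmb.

The output letters match the input read backwards, each shifted +5: eastern reversed is nretsae. Two steps: reverse the string, then apply a Caesar shift of +5.
Decoding xjqfmb: shift back: x−5=s, j−5=e, q−5=l, f−5=a, m−5=h, b−5=w → selahw; then reverse → whales.

whales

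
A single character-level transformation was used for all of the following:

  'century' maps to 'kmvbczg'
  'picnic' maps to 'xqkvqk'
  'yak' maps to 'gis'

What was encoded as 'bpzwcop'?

It's a constant shift of +8 (ROT8).
Undoing it on bpzwcop: b−8=t, p−8=h, z−8=r, w−8=o, c−8=u, o−8=g, p−8=h.

through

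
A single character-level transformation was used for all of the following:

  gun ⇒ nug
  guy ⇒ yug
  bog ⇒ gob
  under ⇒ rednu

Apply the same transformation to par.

rap

It's just the letters in reverse order.
Applying it to par: reverse → rap.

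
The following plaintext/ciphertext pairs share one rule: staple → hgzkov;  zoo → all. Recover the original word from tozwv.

Each pair mirrors across the alphabet (s↔h, t↔g, a↔z): positions sum to 25. Each letter is replaced by its mirror in the alphabet: a↔z, b↔y, c↔x, and so on (the Atbash cipher).
Undoing it on tozwv: t↔g, o↔l, z↔a, w↔d, v↔e.

glade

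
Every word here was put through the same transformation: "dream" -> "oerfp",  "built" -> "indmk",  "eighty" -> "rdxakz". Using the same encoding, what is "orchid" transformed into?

d(3)→o(14) and r(17)→e(4) fit y≡3x+5 (mod 26); the inverse of 3 mod 26 is 9. Each letter's alphabet position (a=0..z=25) is mapped through 3·x+5 mod 26 — an affine cipher.
On orchid: o(14)→3·14+5≡21=v; r(17)→3·17+5≡4=e; c(2)→3·2+5≡11=l; h(7)→3·7+5≡0=a; i(8)→3·8+5≡3=d; d(3)→3·3+5≡14=o (all mod 26).

velado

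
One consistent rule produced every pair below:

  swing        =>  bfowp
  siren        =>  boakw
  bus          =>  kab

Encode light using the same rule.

The shift depends on letter class: consonant s→b is +9, but vowel i→o is +6. The rule splits by letter class: vowels +6, consonants +9.
For light: l(cons)+9=u, i(vowel)+6=o, g(cons)+9=p, h(cons)+9=q, t(cons)+9=c.

uopqc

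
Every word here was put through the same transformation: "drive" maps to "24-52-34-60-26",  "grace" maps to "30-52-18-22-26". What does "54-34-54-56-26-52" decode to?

sister

d(#4)→24 and r(#18)→52: differences scale by 2, so n = 2·pos + 16. With a=1..z=26, the number is 2·pos + 16.
Reversing it on 54-34-54-56-26-52: 54→(54−16)÷2=19=s, 34→(34−16)÷2=9=i, 54→(54−16)÷2=19=s, 56→(56−16)÷2=20=t, 26→(26−16)÷2=5=e, 52→(52−16)÷2=18=r.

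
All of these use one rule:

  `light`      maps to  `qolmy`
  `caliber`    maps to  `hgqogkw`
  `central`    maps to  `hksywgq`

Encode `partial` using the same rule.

The shift depends on letter class: consonant l→q is +5, but vowel i→o is +6. Two shifts are in play — +6 for a/e/i/o/u, +5 for every other letter.
On partial: p(cons)+5=u, a(vowel)+6=g, r(cons)+5=w, t(cons)+5=y, i(vowel)+6=o, a(vowel)+6=g, l(cons)+5=q.

ugwyogq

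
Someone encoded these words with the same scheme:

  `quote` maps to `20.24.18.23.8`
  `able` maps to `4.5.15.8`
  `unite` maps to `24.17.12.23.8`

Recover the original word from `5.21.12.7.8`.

bride

q is letter #17 and maps to 20: an offset of 3. Each letter is replaced by its alphabet position (a=1..z=26) + 3.
Decoding 5.21.12.7.8: 5→(5−3)÷1=2=b, 21→(21−3)÷1=18=r, 12→(12−3)÷1=9=i, 7→(7−3)÷1=4=d, 8→(8−3)÷1=5=e.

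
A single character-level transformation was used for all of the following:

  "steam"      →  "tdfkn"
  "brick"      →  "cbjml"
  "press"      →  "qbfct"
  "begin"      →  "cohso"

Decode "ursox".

threw

Shifts by position in steam: pos 0: s→t (+1), pos 1: t→d (+10), pos 2: e→f (+1), pos 3: a→k (+10) — repeating every 2. The shifts repeat in a cycle of length 2: positions 0,1,… shift by +1, +10, then the pattern repeats.
Undoing it on ursox: u−1=t, r−10=h, s−1=r, o−10=e, x−1=w.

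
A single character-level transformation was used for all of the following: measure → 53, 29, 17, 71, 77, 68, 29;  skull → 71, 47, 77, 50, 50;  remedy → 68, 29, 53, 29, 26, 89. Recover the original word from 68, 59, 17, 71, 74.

roast

m(#13)→53 and e(#5)→29: differences scale by 3, so n = 3·pos + 14. With a=1..z=26, the number is 3·pos + 14.
Decoding 68, 59, 17, 71, 74: 68→(68−14)÷3=18=r, 59→(59−14)÷3=15=o, 17→(17−14)÷3=1=a, 71→(71−14)÷3=19=s, 74→(74−14)÷3=20=t.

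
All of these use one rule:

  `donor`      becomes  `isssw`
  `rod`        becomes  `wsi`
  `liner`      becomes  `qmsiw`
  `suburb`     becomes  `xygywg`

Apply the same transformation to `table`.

yegqi

The shift depends on letter class: consonant d→i is +5, but vowel o→s is +4. Two shifts are in play — +4 for a/e/i/o/u, +5 for every other letter.
For table: t(cons)+5=y, a(vowel)+4=e, b(cons)+5=g, l(cons)+5=q, e(vowel)+4=i.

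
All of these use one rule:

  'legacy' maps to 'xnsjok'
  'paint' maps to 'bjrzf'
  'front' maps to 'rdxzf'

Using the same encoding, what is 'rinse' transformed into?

drzen

The shift depends on letter class: consonant l→x is +12, but vowel e→n is +9. The rule splits by letter class: vowels +9, consonants +12.
Applying it to rinse: r(cons)+12=d, i(vowel)+9=r, n(cons)+12=z, s(cons)+12=e, e(vowel)+9=n.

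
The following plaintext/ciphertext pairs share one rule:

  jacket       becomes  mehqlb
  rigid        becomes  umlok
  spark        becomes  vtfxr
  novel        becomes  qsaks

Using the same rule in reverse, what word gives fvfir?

crack

In jacket: j→m is +3, a→e is +4, c→h is +5, k→q is +6 — the shift increases by 1 each position. Letter i (0-indexed) is shifted by i+3, so successive shifts are 3, 4, 5, ….
Undoing it on fvfir: f−3=c, v−4=r, f−5=a, i−6=c, r−7=k.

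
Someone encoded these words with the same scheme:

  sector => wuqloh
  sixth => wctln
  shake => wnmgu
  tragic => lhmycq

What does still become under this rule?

wlcvv

s(18)→w(22) and e(4)→u(20) fit y≡15x+12 (mod 26); the inverse of 15 mod 26 is 7. Each letter's alphabet position (a=0..z=25) is mapped through 15·x+12 mod 26 — an affine cipher.
Applying it to still: s(18)→15·18+12≡22=w; t(19)→15·19+12≡11=l; i(8)→15·8+12≡2=c; l(11)→15·11+12≡21=v; l(11)→15·11+12≡21=v (all mod 26).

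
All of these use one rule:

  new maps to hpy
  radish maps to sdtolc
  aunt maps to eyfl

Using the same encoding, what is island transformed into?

oylwdt

The output letters match the input read backwards, each shifted +11: new reversed is wen. Read the word backwards and shift each letter +11.
On island: reverse → dnalsi; then shift: d+11=o, n+11=y, a+11=l, l+11=w, s+11=d, i+11=t.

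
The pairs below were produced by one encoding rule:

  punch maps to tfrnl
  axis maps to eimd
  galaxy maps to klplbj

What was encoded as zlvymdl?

varnish

Shifts by position in punch: pos 0: p→t (+4), pos 1: u→f (+11), pos 2: n→r (+4), pos 3: c→n (+11) — repeating every 2. A repeating key of period 2 is used — shifts +4, +11 over and over.
Decoding zlvymdl: z−4=v, l−11=a, v−4=r, y−11=n, m−4=i, d−11=s, l−4=h.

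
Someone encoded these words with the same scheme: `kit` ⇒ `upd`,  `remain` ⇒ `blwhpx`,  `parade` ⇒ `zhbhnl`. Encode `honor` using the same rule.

Two shifts are in play — +7 for a/e/i/o/u, +10 for every other letter.
For honor: h(cons)+10=r, o(vowel)+7=v, n(cons)+10=x, o(vowel)+7=v, r(cons)+10=b.

rvxvb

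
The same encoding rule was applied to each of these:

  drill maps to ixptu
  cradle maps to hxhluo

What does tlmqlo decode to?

office

In drill: d→i is +5, r→x is +6, i→p is +7, l→t is +8 — the shift increases by 1 each position. Each letter shifts forward by (position + 5), i.e. 5, 6, 7, … — the shift grows by one for each successive letter.
Decoding tlmqlo: t−5=o, l−6=f, m−7=f, q−8=i, l−9=c, o−10=e.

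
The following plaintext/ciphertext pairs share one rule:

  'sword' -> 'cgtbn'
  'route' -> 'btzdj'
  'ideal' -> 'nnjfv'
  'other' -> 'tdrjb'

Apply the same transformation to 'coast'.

Two shifts are in play — +5 for a/e/i/o/u, +10 for every other letter.
For coast: c(cons)+10=m, o(vowel)+5=t, a(vowel)+5=f, s(cons)+10=c, t(cons)+10=d.

mtfcd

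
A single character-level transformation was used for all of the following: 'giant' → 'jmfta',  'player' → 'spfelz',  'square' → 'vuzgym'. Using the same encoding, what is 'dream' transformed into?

In giant: g→j is +3, i→m is +4, a→f is +5, n→t is +6 — the shift increases by 1 each position. Letter i (0-indexed) is shifted by i+3, so successive shifts are 3, 4, 5, ….
For dream: d+3=g, r+4=v, e+5=j, a+6=g, m+7=t.

gvjgt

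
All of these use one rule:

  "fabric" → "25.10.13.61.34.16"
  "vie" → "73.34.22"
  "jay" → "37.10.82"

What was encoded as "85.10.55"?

zap

f(#6)→25 and a(#1)→10: differences scale by 3, so n = 3·pos + 7. With a=1..z=26, the number is 3·pos + 7.
Decoding 85.10.55: 85→(85−7)÷3=26=z, 10→(10−7)÷3=1=a, 55→(55−7)÷3=16=p.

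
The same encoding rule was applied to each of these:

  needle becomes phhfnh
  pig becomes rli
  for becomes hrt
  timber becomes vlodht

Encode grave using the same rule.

Vowels shift forward by 3 and consonants shift forward by 2.
For grave: g(cons)+2=i, r(cons)+2=t, a(vowel)+3=d, v(cons)+2=x, e(vowel)+3=h.

itdxh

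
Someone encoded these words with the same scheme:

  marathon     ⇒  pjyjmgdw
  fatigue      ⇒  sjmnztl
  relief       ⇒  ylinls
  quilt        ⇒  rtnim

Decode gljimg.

health

Each letter's alphabet position (a=0..z=25) is mapped through 7·x+9 mod 26 — an affine cipher.
Undoing it on gljimg: g(6)→15·(6−9)≡7=h; l(11)→15·(11−9)≡4=e; j(9)→15·(9−9)≡0=a; i(8)→15·(8−9)≡11=l; m(12)→15·(12−9)≡19=t; g(6)→15·(6−9)≡7=h (all mod 26).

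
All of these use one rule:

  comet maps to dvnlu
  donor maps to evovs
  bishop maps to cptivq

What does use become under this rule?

btl

The shift depends on letter class: consonant c→d is +1, but vowel o→v is +7. The rule splits by letter class: vowels +7, consonants +1.
Applying it to use: u(vowel)+7=b, s(cons)+1=t, e(vowel)+7=l.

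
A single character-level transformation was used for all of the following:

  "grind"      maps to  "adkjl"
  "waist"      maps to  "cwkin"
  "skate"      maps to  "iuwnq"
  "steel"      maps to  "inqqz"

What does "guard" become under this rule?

aswdl

g(6)→a(0) and r(17)→d(3) fit y≡5x+22 (mod 26); the inverse of 5 mod 26 is 21. Treating letters as 0–25, the rule is x ↦ 5x + 22 (mod 26).
For guard: g(6)→5·6+22≡0=a; u(20)→5·20+22≡18=s; a(0)→5·0+22≡22=w; r(17)→5·17+22≡3=d; d(3)→5·3+22≡11=l (all mod 26).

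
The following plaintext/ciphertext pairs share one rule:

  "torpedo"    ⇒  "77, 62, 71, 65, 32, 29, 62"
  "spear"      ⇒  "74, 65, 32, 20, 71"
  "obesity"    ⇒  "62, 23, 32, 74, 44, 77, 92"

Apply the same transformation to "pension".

t(#20)→77 and o(#15)→62: differences scale by 3, so n = 3·pos + 17. The formula is n = 3×(alphabet index, a=1) + 17.
On pension: p=16→65, e=5→32, n=14→59, s=19→74, i=9→44, o=15→62, n=14→59.

65, 32, 59, 74, 44, 62, 59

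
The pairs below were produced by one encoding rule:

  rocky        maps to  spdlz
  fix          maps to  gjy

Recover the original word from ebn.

dam

Compare letters: r→s is +1, o→p is +1, c→d is +1 — a constant shift. It's a constant shift of +1 (ROT1).
Undoing it on ebn: e−1=d, b−1=a, n−1=m.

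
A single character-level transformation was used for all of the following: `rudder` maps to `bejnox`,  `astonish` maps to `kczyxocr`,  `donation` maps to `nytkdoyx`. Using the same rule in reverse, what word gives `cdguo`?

stake

The shifts repeat in a cycle of length 3: positions 0,1,… shift by +10, +10, +6, then the pattern repeats.
Reversing it on cdguo: c−10=s, d−10=t, g−6=a, u−10=k, o−10=e.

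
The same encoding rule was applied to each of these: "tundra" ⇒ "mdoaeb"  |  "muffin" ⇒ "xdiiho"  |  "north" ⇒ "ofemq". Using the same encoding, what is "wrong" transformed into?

lefoz

t(19)→m(12) and u(20)→d(3) fit y≡17x+1 (mod 26); the inverse of 17 mod 26 is 23. Treating letters as 0–25, the rule is x ↦ 17x + 1 (mod 26).
Applying it to wrong: w(22)→17·22+1≡11=l; r(17)→17·17+1≡4=e; o(14)→17·14+1≡5=f; n(13)→17·13+1≡14=o; g(6)→17·6+1≡25=z (all mod 26).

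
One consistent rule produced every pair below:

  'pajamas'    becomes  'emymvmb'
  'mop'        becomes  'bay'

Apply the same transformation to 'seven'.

Two steps: reverse the string, then apply a Caesar shift of +12.
For seven: reverse → neves; then shift: n+12=z, e+12=q, v+12=h, e+12=q, s+12=e.

zqhqe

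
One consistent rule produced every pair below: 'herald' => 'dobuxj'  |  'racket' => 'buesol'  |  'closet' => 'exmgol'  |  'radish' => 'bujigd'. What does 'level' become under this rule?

h(7)→d(3) and e(4)→o(14) fit y≡5x+20 (mod 26); the inverse of 5 mod 26 is 21. Treating letters as 0–25, the rule is x ↦ 5x + 20 (mod 26).
On level: l(11)→5·11+20≡23=x; e(4)→5·4+20≡14=o; v(21)→5·21+20≡21=v; e(4)→5·4+20≡14=o; l(11)→5·11+20≡23=x (all mod 26).

xovox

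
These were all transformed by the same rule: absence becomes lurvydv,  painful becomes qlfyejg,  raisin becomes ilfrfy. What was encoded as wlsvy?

haven

a(0)→l(11) and b(1)→u(20) fit y≡9x+11 (mod 26); the inverse of 9 mod 26 is 3. This is an affine cipher: with a=0,…,z=25, each position x becomes (9x+11) mod 26.
Decoding wlsvy: w(22)→3·(22−11)≡7=h; l(11)→3·(11−11)≡0=a; s(18)→3·(18−11)≡21=v; v(21)→3·(21−11)≡4=e; y(24)→3·(24−11)≡13=n (all mod 26).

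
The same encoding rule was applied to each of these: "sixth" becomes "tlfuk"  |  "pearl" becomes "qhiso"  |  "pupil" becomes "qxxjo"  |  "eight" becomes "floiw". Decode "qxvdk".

Shifts by position in sixth: pos 0: s→t (+1), pos 1: i→l (+3), pos 2: x→f (+8), pos 3: t→u (+1), pos 4: h→k (+3) — repeating every 3. The shifts repeat in a cycle of length 3: positions 0,1,… shift by +1, +3, +8, then the pattern repeats.
Decoding qxvdk: q−1=p, x−3=u, v−8=n, d−1=c, k−3=h.

punch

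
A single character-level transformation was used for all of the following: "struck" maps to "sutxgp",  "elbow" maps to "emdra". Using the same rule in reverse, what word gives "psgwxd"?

Letter i (0-indexed) is shifted by i+0, so successive shifts are 0, 1, 2, ….
Reversing it on psgwxd: p−0=p, s−1=r, g−2=e, w−3=t, x−4=t, d−5=y.

pretty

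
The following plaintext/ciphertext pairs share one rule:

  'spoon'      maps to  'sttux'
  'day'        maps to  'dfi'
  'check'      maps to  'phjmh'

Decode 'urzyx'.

The output letters match the input read backwards, each shifted +5: spoon reversed is noops. Two steps: reverse the string, then apply a Caesar shift of +5.
Decoding urzyx: shift back: u−5=p, r−5=m, z−5=u, y−5=t, x−5=s → pmuts; then reverse → stump.

stump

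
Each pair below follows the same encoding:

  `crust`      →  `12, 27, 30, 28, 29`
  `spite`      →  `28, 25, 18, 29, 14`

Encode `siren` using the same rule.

28, 18, 27, 14, 23

c is letter #3 and maps to 12: an offset of 9. The number is (letter's place in the alphabet, a=1) + 9.
For siren: s=19→28, i=9→18, r=18→27, e=5→14, n=14→23.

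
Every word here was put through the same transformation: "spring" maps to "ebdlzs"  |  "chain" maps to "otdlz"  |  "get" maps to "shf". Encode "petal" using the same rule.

bhfdx

The shift depends on letter class: consonant s→e is +12, but vowel i→l is +3. The rule splits by letter class: vowels +3, consonants +12.
For petal: p(cons)+12=b, e(vowel)+3=h, t(cons)+12=f, a(vowel)+3=d, l(cons)+12=x.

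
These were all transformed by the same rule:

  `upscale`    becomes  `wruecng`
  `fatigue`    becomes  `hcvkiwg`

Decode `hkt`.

Every letter moves 2 places later in the alphabet, wrapping around z→a.
Undoing it on hkt: h−2=f, k−2=i, t−2=r.

fir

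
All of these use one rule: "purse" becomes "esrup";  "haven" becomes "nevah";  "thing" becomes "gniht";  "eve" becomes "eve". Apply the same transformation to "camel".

lemac

The output letters match the input read backwards: purse reversed is esrup. The word is simply reversed.
On camel: reverse → lemac.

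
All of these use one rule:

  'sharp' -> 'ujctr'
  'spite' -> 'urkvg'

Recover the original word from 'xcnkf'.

It's a constant shift of +2 (ROT2).
Reversing it on xcnkf: x−2=v, c−2=a, n−2=l, k−2=i, f−2=d.

valid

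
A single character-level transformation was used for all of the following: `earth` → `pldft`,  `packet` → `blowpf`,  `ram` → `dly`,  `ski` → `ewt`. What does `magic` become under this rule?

The shift depends on letter class: consonant r→d is +12, but vowel e→p is +11. Vowels shift forward by 11 and consonants shift forward by 12.
For magic: m(cons)+12=y, a(vowel)+11=l, g(cons)+12=s, i(vowel)+11=t, c(cons)+12=o.

ylsto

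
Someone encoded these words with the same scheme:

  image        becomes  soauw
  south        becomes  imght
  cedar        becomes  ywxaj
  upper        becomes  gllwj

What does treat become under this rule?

hjwah

Treating letters as 0–25, the rule is x ↦ 25x + 0 (mod 26).
For treat: t(19)→25·19+0≡7=h; r(17)→25·17+0≡9=j; e(4)→25·4+0≡22=w; a(0)→25·0+0≡0=a; t(19)→25·19+0≡7=h (all mod 26).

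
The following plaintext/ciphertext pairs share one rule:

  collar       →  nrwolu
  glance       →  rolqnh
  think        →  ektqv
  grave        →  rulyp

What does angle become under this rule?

lqrop

Shifts by position in collar: pos 0: c→n (+11), pos 1: o→r (+3), pos 2: l→w (+11), pos 3: l→o (+3) — repeating every 2. The shifts repeat in a cycle of length 2: positions 0,1,… shift by +11, +3, then the pattern repeats.
Applying it to angle: a+11=l, n+3=q, g+11=r, l+3=o, e+11=p.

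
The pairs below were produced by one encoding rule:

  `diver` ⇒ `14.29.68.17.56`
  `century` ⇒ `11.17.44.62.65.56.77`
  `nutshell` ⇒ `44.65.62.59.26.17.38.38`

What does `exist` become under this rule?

The formula is n = 3×(alphabet index, a=1) + 2.
For exist: e=5→17, x=24→74, i=9→29, s=19→59, t=20→62.

17.74.29.59.62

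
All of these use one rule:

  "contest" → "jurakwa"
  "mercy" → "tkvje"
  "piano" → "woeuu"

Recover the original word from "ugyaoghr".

nautical

The shifts repeat in a cycle of length 3: positions 0,1,… shift by +7, +6, +4, then the pattern repeats.
Undoing it on ugyaoghr: u−7=n, g−6=a, y−4=u, a−7=t, o−6=i, g−4=c, h−7=a, r−6=l.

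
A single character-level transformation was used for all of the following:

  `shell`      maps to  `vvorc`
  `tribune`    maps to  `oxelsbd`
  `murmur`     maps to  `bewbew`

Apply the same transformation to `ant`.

dxk

The output letters match the input read backwards, each shifted +10: shell reversed is llehs. Read the word backwards and shift each letter +10.
For ant: reverse → tna; then shift: t+10=d, n+10=x, a+10=k.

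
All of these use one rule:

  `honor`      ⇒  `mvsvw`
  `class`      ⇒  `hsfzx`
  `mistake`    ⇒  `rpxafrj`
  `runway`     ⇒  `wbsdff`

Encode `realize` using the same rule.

wlfsngj

Shifts by position in honor: pos 0: h→m (+5), pos 1: o→v (+7), pos 2: n→s (+5), pos 3: o→v (+7) — repeating every 2. The shifts repeat in a cycle of length 2: positions 0,1,… shift by +5, +7, then the pattern repeats.
For realize: r+5=w, e+7=l, a+5=f, l+7=s, i+5=n, z+7=g, e+5=j.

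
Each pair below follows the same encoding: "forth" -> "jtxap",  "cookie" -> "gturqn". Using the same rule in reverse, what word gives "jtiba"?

In forth: f→j is +4, o→t is +5, r→x is +6, t→a is +7 — the shift increases by 1 each position. Each letter shifts forward by (position + 4), i.e. 4, 5, 6, … — the shift grows by one for each successive letter.
Decoding jtiba: j−4=f, t−5=o, i−6=c, b−7=u, a−8=s.

focus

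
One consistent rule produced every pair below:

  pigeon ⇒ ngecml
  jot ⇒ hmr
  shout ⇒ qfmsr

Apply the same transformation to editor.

cbgrmp

Compare letters: p→n is +24, i→g is +24, g→e is +24 — a constant shift. Every letter moves 24 places later in the alphabet, wrapping around z→a.
On editor: e+24=c, d+24=b, i+24=g, t+24=r, o+24=m, r+24=p.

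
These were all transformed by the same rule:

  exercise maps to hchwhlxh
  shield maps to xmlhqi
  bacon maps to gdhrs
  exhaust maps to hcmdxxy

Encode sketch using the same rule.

xphyhm

The shift depends on letter class: consonant x→c is +5, but vowel e→h is +3. Two shifts are in play — +3 for a/e/i/o/u, +5 for every other letter.
For sketch: s(cons)+5=x, k(cons)+5=p, e(vowel)+3=h, t(cons)+5=y, c(cons)+5=h, h(cons)+5=m.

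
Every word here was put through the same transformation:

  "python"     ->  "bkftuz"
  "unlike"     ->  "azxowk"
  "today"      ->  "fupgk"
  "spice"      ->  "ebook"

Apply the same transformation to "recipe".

Two shifts are in play — +6 for a/e/i/o/u, +12 for every other letter.
Applying it to recipe: r(cons)+12=d, e(vowel)+6=k, c(cons)+12=o, i(vowel)+6=o, p(cons)+12=b, e(vowel)+6=k.

dkoobk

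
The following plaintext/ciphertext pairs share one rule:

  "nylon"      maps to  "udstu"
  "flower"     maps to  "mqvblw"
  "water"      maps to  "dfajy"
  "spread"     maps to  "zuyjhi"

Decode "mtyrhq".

Shifts by position in nylon: pos 0: n→u (+7), pos 1: y→d (+5), pos 2: l→s (+7), pos 3: o→t (+5) — repeating every 2. The shifts repeat in a cycle of length 2: positions 0,1,… shift by +7, +5, then the pattern repeats.
Decoding mtyrhq: m−7=f, t−5=o, y−7=r, r−5=m, h−7=a, q−5=l.

formal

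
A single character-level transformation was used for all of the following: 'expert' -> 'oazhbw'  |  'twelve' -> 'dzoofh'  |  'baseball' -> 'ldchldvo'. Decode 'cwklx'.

stain

It's a Vigenère-style cipher with numeric key [10,3]: position i shifts by key[i mod 2].
Decoding cwklx: c−10=s, w−3=t, k−10=a, l−3=i, x−10=n.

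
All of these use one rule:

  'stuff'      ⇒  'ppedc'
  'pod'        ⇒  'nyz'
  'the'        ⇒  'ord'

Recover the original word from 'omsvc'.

slice

The output letters match the input read backwards, each shifted +10: stuff reversed is ffuts. Two steps: reverse the string, then apply a Caesar shift of +10.
Undoing it on omsvc: shift back: o−10=e, m−10=c, s−10=i, v−10=l, c−10=s → ecils; then reverse → slice.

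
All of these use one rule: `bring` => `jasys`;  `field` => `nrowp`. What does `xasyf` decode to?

print

In bring: b→j is +8, r→a is +9, i→s is +10, n→y is +11 — the shift increases by 1 each position. Letter i (0-indexed) is shifted by i+8, so successive shifts are 8, 9, 10, ….
Decoding xasyf: x−8=p, a−9=r, s−10=i, y−11=n, f−12=t.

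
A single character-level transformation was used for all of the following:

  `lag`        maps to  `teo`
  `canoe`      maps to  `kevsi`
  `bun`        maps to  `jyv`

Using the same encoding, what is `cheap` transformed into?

kpiex

The shift depends on letter class: consonant l→t is +8, but vowel a→e is +4. Vowels shift forward by 4 and consonants shift forward by 8.
For cheap: c(cons)+8=k, h(cons)+8=p, e(vowel)+4=i, a(vowel)+4=e, p(cons)+8=x.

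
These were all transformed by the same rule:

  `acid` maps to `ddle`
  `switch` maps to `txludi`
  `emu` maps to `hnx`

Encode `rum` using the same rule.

sxn

The shift depends on letter class: consonant c→d is +1, but vowel a→d is +3. The rule splits by letter class: vowels +3, consonants +1.
For rum: r(cons)+1=s, u(vowel)+3=x, m(cons)+1=n.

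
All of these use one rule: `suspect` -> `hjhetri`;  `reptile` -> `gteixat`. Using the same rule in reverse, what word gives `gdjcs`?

round

Compare letters: s→h is +15, u→j is +15, s→h is +15 — a constant shift. Every letter moves 15 places later in the alphabet, wrapping around z→a.
Decoding gdjcs: g−15=r, d−15=o, j−15=u, c−15=n, s−15=d.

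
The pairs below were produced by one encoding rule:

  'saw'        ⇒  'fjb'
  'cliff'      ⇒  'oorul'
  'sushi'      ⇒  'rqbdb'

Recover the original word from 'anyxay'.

The output letters match the input read backwards, each shifted +9: saw reversed is was. Read the word backwards and shift each letter +9.
Undoing it on anyxay: shift back: a−9=r, n−9=e, y−9=p, x−9=o, a−9=r, y−9=p → reporp; then reverse → proper.

proper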